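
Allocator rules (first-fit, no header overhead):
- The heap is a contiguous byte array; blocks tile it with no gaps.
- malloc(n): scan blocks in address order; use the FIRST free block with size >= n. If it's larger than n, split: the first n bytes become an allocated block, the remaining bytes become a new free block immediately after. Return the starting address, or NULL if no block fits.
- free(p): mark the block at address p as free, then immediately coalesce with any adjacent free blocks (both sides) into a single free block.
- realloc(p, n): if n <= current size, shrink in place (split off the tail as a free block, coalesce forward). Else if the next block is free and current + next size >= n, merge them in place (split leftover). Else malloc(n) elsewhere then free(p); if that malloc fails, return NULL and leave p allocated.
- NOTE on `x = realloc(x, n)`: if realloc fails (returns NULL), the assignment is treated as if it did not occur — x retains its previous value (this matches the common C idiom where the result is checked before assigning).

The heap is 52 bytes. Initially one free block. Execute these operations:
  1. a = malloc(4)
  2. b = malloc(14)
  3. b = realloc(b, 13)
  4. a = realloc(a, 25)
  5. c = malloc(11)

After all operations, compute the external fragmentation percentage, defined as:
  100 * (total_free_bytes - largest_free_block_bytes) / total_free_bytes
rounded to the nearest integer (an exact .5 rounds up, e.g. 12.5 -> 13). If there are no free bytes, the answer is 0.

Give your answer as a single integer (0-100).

Op 1: a = malloc(4) -> a = 0; heap: [0-3 ALLOC][4-51 FREE]
Op 2: b = malloc(14) -> b = 4; heap: [0-3 ALLOC][4-17 ALLOC][18-51 FREE]
Op 3: b = realloc(b, 13) -> b = 4; heap: [0-3 ALLOC][4-16 ALLOC][17-51 FREE]
Op 4: a = realloc(a, 25) -> a = 17; heap: [0-3 FREE][4-16 ALLOC][17-41 ALLOC][42-51 FREE]
Op 5: c = malloc(11) -> c = NULL; heap: [0-3 FREE][4-16 ALLOC][17-41 ALLOC][42-51 FREE]
Free blocks: [4 10] total_free=14 largest=10 -> 100*(14-10)/14 = 400/14 ≈ 28.571 -> rounds to 29

Answer: 29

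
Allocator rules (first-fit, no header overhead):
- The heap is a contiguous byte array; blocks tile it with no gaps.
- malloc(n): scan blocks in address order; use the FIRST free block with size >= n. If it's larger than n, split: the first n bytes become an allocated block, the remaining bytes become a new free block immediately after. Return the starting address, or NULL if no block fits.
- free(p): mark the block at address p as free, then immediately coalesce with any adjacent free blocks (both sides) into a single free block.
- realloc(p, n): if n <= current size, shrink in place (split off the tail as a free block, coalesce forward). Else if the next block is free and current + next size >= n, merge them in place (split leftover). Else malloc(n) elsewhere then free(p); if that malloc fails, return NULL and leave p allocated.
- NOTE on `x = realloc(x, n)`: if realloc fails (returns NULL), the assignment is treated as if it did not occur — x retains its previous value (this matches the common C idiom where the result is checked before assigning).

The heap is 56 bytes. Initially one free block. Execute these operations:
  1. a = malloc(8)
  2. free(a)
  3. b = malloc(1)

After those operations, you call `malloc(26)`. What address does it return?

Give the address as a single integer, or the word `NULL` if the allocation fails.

Answer: 1

Derivation:
Op 1: a = malloc(8) -> a = 0; heap: [0-7 ALLOC][8-55 FREE]
Op 2: free(a) -> (freed a); heap: [0-55 FREE]
Op 3: b = malloc(1) -> b = 0; heap: [0-0 ALLOC][1-55 FREE]
malloc(26): first-fit scan over [0-0 ALLOC][1-55 FREE] -> 1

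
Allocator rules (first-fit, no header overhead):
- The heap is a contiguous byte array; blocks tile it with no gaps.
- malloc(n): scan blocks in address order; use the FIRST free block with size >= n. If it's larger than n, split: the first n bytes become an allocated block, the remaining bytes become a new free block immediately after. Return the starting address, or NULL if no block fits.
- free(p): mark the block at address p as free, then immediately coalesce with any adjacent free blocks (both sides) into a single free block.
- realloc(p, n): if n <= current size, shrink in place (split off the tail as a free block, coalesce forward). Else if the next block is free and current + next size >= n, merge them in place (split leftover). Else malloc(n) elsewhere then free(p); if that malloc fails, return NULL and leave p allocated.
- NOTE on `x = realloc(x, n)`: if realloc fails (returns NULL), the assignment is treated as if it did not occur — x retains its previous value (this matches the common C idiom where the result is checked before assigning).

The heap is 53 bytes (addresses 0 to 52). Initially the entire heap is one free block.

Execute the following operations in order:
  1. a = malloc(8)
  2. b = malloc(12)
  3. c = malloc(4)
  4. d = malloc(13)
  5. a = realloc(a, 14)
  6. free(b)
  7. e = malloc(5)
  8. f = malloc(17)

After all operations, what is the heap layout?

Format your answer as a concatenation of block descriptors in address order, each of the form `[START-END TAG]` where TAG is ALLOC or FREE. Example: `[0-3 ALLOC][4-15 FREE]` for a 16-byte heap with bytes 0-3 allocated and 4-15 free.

Answer: [0-4 ALLOC][5-19 FREE][20-23 ALLOC][24-36 ALLOC][37-50 ALLOC][51-52 FREE]

Derivation:
Op 1: a = malloc(8) -> a = 0; heap: [0-7 ALLOC][8-52 FREE]
Op 2: b = malloc(12) -> b = 8; heap: [0-7 ALLOC][8-19 ALLOC][20-52 FREE]
Op 3: c = malloc(4) -> c = 20; heap: [0-7 ALLOC][8-19 ALLOC][20-23 ALLOC][24-52 FREE]
Op 4: d = malloc(13) -> d = 24; heap: [0-7 ALLOC][8-19 ALLOC][20-23 ALLOC][24-36 ALLOC][37-52 FREE]
Op 5: a = realloc(a, 14) -> a = 37; heap: [0-7 FREE][8-19 ALLOC][20-23 ALLOC][24-36 ALLOC][37-50 ALLOC][51-52 FREE]
Op 6: free(b) -> (freed b); heap: [0-19 FREE][20-23 ALLOC][24-36 ALLOC][37-50 ALLOC][51-52 FREE]
Op 7: e = malloc(5) -> e = 0; heap: [0-4 ALLOC][5-19 FREE][20-23 ALLOC][24-36 ALLOC][37-50 ALLOC][51-52 FREE]
Op 8: f = malloc(17) -> f = NULL; heap: [0-4 ALLOC][5-19 FREE][20-23 ALLOC][24-36 ALLOC][37-50 ALLOC][51-52 FREE]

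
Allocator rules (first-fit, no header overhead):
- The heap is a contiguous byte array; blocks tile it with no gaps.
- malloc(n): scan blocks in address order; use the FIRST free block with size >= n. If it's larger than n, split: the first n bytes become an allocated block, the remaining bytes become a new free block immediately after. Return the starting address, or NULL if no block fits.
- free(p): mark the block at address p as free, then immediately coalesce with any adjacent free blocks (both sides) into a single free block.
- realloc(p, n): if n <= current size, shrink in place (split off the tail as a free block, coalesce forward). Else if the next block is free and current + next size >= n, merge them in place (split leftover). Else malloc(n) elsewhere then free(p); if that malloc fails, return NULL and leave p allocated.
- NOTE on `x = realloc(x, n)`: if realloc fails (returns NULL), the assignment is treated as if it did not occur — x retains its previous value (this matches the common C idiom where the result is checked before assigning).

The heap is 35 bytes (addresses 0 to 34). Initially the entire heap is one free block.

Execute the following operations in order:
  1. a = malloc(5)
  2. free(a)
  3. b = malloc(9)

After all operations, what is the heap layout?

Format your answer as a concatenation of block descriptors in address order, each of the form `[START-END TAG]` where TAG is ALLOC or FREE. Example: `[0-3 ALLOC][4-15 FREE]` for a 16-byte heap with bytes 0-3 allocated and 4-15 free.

Answer: [0-8 ALLOC][9-34 FREE]

Derivation:
Op 1: a = malloc(5) -> a = 0; heap: [0-4 ALLOC][5-34 FREE]
Op 2: free(a) -> (freed a); heap: [0-34 FREE]
Op 3: b = malloc(9) -> b = 0; heap: [0-8 ALLOC][9-34 FREE]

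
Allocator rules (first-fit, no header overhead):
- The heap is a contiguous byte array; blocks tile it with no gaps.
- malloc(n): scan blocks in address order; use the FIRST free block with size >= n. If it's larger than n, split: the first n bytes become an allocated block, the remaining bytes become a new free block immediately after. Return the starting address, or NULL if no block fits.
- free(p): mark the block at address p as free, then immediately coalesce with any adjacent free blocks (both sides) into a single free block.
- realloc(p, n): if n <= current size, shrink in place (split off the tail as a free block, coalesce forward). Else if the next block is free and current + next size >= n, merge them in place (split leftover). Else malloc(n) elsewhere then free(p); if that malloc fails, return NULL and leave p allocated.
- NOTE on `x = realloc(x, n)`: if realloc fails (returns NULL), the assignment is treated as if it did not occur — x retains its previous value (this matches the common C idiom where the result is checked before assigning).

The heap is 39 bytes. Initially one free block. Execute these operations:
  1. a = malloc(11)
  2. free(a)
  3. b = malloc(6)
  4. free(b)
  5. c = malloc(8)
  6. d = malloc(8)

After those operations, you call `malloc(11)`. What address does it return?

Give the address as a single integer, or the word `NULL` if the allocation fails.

Op 1: a = malloc(11) -> a = 0; heap: [0-10 ALLOC][11-38 FREE]
Op 2: free(a) -> (freed a); heap: [0-38 FREE]
Op 3: b = malloc(6) -> b = 0; heap: [0-5 ALLOC][6-38 FREE]
Op 4: free(b) -> (freed b); heap: [0-38 FREE]
Op 5: c = malloc(8) -> c = 0; heap: [0-7 ALLOC][8-38 FREE]
Op 6: d = malloc(8) -> d = 8; heap: [0-7 ALLOC][8-15 ALLOC][16-38 FREE]
malloc(11): first-fit scan over [0-7 ALLOC][8-15 ALLOC][16-38 FREE] -> 16

Answer: 16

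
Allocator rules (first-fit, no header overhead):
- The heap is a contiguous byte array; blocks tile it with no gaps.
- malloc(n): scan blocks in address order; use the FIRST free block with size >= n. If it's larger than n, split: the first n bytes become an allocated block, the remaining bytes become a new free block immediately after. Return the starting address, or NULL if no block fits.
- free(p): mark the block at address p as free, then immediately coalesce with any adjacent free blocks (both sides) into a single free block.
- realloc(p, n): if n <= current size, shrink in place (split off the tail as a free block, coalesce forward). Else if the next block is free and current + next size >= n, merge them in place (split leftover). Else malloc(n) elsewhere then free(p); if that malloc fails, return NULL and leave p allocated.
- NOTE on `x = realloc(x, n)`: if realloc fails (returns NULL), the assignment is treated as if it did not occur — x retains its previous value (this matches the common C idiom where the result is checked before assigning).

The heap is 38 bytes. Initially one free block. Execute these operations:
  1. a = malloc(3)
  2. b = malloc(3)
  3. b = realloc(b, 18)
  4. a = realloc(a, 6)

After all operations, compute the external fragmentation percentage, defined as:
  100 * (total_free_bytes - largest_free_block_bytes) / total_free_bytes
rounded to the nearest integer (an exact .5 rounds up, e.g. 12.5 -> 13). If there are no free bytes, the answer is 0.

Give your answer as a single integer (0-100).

Answer: 21

Derivation:
Op 1: a = malloc(3) -> a = 0; heap: [0-2 ALLOC][3-37 FREE]
Op 2: b = malloc(3) -> b = 3; heap: [0-2 ALLOC][3-5 ALLOC][6-37 FREE]
Op 3: b = realloc(b, 18) -> b = 3; heap: [0-2 ALLOC][3-20 ALLOC][21-37 FREE]
Op 4: a = realloc(a, 6) -> a = 21; heap: [0-2 FREE][3-20 ALLOC][21-26 ALLOC][27-37 FREE]
Free blocks: [3 11] total_free=14 largest=11 -> 100*(14-11)/14 = 300/14 ≈ 21.429 -> rounds to 21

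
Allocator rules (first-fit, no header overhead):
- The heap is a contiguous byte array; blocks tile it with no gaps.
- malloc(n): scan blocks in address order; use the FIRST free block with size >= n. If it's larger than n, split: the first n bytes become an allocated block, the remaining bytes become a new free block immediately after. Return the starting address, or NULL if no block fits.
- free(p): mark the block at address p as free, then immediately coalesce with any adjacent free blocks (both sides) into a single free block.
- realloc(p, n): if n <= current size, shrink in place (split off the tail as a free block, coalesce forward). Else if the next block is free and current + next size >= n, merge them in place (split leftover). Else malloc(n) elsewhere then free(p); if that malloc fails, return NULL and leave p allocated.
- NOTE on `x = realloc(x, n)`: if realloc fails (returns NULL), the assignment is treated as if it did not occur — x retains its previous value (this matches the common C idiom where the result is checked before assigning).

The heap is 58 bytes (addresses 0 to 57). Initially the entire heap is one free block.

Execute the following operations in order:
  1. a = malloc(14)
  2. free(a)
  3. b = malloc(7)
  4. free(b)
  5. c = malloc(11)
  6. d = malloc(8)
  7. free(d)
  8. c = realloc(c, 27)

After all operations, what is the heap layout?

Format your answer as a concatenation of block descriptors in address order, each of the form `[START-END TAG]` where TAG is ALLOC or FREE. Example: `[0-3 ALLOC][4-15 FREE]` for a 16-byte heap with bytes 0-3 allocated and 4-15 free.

Answer: [0-26 ALLOC][27-57 FREE]

Derivation:
Op 1: a = malloc(14) -> a = 0; heap: [0-13 ALLOC][14-57 FREE]
Op 2: free(a) -> (freed a); heap: [0-57 FREE]
Op 3: b = malloc(7) -> b = 0; heap: [0-6 ALLOC][7-57 FREE]
Op 4: free(b) -> (freed b); heap: [0-57 FREE]
Op 5: c = malloc(11) -> c = 0; heap: [0-10 ALLOC][11-57 FREE]
Op 6: d = malloc(8) -> d = 11; heap: [0-10 ALLOC][11-18 ALLOC][19-57 FREE]
Op 7: free(d) -> (freed d); heap: [0-10 ALLOC][11-57 FREE]
Op 8: c = realloc(c, 27) -> c = 0; heap: [0-26 ALLOC][27-57 FREE]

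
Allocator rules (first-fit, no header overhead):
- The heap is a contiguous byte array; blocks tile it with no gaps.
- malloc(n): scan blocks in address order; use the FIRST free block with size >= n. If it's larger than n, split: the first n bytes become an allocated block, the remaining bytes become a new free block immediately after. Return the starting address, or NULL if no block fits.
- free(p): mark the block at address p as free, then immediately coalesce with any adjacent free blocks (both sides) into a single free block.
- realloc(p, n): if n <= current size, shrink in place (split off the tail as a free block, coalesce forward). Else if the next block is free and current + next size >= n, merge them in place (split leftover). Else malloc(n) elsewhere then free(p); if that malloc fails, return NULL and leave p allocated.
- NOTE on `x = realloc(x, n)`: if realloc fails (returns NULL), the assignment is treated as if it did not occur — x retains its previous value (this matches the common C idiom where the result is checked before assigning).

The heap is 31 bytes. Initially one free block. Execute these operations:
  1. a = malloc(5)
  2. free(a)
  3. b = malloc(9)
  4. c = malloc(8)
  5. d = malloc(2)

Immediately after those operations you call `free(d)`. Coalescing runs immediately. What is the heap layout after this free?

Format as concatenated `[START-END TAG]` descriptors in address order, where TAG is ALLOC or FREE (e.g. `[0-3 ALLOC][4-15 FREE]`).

Answer: [0-8 ALLOC][9-16 ALLOC][17-30 FREE]

Derivation:
Op 1: a = malloc(5) -> a = 0; heap: [0-4 ALLOC][5-30 FREE]
Op 2: free(a) -> (freed a); heap: [0-30 FREE]
Op 3: b = malloc(9) -> b = 0; heap: [0-8 ALLOC][9-30 FREE]
Op 4: c = malloc(8) -> c = 9; heap: [0-8 ALLOC][9-16 ALLOC][17-30 FREE]
Op 5: d = malloc(2) -> d = 17; heap: [0-8 ALLOC][9-16 ALLOC][17-18 ALLOC][19-30 FREE]
free(d): d = 17 -> block [17-18 ALLOC]; mark free, coalesce with adjacent free neighbors -> [0-8 ALLOC][9-16 ALLOC][17-30 FREE]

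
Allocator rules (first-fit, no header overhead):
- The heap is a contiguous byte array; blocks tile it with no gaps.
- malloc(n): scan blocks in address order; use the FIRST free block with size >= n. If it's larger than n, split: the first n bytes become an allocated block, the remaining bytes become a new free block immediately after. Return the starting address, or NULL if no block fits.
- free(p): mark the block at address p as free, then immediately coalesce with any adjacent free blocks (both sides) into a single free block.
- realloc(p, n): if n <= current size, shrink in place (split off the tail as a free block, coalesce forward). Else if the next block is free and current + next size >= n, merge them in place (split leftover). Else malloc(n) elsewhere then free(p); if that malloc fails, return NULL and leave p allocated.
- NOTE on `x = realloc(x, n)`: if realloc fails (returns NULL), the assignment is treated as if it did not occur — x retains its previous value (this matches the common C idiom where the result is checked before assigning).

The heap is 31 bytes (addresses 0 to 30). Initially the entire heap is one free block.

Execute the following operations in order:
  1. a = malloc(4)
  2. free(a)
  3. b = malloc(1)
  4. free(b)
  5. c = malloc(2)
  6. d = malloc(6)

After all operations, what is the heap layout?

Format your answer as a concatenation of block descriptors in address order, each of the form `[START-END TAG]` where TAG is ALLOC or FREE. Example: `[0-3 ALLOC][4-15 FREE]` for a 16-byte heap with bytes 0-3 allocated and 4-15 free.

Op 1: a = malloc(4) -> a = 0; heap: [0-3 ALLOC][4-30 FREE]
Op 2: free(a) -> (freed a); heap: [0-30 FREE]
Op 3: b = malloc(1) -> b = 0; heap: [0-0 ALLOC][1-30 FREE]
Op 4: free(b) -> (freed b); heap: [0-30 FREE]
Op 5: c = malloc(2) -> c = 0; heap: [0-1 ALLOC][2-30 FREE]
Op 6: d = malloc(6) -> d = 2; heap: [0-1 ALLOC][2-7 ALLOC][8-30 FREE]

Answer: [0-1 ALLOC][2-7 ALLOC][8-30 FREE]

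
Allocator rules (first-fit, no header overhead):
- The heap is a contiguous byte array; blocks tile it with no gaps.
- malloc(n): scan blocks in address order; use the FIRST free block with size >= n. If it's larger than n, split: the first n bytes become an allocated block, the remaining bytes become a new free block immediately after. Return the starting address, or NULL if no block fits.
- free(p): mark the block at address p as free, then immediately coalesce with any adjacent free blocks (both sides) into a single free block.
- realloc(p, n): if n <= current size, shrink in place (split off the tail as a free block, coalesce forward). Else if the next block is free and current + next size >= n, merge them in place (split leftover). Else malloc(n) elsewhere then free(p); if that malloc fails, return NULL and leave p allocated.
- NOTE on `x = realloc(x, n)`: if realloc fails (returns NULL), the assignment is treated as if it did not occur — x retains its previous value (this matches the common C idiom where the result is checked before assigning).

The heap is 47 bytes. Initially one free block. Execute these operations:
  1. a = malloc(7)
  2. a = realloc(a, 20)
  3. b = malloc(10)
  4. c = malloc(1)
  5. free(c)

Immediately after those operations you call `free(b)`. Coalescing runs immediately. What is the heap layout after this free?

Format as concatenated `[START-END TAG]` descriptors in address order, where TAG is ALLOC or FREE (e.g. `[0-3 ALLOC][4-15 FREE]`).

Answer: [0-19 ALLOC][20-46 FREE]

Derivation:
Op 1: a = malloc(7) -> a = 0; heap: [0-6 ALLOC][7-46 FREE]
Op 2: a = realloc(a, 20) -> a = 0; heap: [0-19 ALLOC][20-46 FREE]
Op 3: b = malloc(10) -> b = 20; heap: [0-19 ALLOC][20-29 ALLOC][30-46 FREE]
Op 4: c = malloc(1) -> c = 30; heap: [0-19 ALLOC][20-29 ALLOC][30-30 ALLOC][31-46 FREE]
Op 5: free(c) -> (freed c); heap: [0-19 ALLOC][20-29 ALLOC][30-46 FREE]
free(b): b = 20 -> block [20-29 ALLOC]; mark free, coalesce with adjacent free neighbors -> [0-19 ALLOC][20-46 FREE]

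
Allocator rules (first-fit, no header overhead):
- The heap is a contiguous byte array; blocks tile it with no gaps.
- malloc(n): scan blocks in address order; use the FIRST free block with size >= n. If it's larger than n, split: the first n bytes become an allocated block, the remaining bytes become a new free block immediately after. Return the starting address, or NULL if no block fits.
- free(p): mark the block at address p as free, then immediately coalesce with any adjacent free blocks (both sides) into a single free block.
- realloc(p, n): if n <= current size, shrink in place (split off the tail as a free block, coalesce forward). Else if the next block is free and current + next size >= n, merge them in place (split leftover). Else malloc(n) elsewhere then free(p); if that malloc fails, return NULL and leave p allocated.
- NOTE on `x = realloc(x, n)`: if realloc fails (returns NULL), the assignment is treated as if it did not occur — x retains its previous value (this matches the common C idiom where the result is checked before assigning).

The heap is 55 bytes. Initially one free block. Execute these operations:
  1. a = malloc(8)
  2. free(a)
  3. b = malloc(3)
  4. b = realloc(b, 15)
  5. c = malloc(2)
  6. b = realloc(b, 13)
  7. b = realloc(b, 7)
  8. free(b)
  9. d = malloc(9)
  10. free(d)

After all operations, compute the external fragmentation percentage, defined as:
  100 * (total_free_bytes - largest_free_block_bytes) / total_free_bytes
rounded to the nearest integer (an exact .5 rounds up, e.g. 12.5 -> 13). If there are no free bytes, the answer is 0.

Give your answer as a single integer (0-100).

Op 1: a = malloc(8) -> a = 0; heap: [0-7 ALLOC][8-54 FREE]
Op 2: free(a) -> (freed a); heap: [0-54 FREE]
Op 3: b = malloc(3) -> b = 0; heap: [0-2 ALLOC][3-54 FREE]
Op 4: b = realloc(b, 15) -> b = 0; heap: [0-14 ALLOC][15-54 FREE]
Op 5: c = malloc(2) -> c = 15; heap: [0-14 ALLOC][15-16 ALLOC][17-54 FREE]
Op 6: b = realloc(b, 13) -> b = 0; heap: [0-12 ALLOC][13-14 FREE][15-16 ALLOC][17-54 FREE]
Op 7: b = realloc(b, 7) -> b = 0; heap: [0-6 ALLOC][7-14 FREE][15-16 ALLOC][17-54 FREE]
Op 8: free(b) -> (freed b); heap: [0-14 FREE][15-16 ALLOC][17-54 FREE]
Op 9: d = malloc(9) -> d = 0; heap: [0-8 ALLOC][9-14 FREE][15-16 ALLOC][17-54 FREE]
Op 10: free(d) -> (freed d); heap: [0-14 FREE][15-16 ALLOC][17-54 FREE]
Free blocks: [15 38] total_free=53 largest=38 -> 100*(53-38)/53 = 1500/53 ≈ 28.302 -> rounds to 28

Answer: 28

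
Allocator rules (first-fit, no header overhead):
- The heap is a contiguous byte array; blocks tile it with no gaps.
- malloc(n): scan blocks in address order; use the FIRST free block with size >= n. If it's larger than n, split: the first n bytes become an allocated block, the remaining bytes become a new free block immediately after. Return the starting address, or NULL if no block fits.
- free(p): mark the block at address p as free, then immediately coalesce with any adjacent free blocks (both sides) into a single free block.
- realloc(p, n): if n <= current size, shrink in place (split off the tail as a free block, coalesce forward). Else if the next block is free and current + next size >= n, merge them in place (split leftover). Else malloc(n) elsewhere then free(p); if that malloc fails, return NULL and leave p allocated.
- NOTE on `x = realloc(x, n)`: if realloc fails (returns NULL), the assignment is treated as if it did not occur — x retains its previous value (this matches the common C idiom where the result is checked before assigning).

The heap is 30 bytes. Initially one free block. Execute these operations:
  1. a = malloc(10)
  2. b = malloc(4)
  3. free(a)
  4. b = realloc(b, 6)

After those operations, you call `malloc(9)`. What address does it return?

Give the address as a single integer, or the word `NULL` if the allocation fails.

Op 1: a = malloc(10) -> a = 0; heap: [0-9 ALLOC][10-29 FREE]
Op 2: b = malloc(4) -> b = 10; heap: [0-9 ALLOC][10-13 ALLOC][14-29 FREE]
Op 3: free(a) -> (freed a); heap: [0-9 FREE][10-13 ALLOC][14-29 FREE]
Op 4: b = realloc(b, 6) -> b = 10; heap: [0-9 FREE][10-15 ALLOC][16-29 FREE]
malloc(9): first-fit scan over [0-9 FREE][10-15 ALLOC][16-29 FREE] -> 0

Answer: 0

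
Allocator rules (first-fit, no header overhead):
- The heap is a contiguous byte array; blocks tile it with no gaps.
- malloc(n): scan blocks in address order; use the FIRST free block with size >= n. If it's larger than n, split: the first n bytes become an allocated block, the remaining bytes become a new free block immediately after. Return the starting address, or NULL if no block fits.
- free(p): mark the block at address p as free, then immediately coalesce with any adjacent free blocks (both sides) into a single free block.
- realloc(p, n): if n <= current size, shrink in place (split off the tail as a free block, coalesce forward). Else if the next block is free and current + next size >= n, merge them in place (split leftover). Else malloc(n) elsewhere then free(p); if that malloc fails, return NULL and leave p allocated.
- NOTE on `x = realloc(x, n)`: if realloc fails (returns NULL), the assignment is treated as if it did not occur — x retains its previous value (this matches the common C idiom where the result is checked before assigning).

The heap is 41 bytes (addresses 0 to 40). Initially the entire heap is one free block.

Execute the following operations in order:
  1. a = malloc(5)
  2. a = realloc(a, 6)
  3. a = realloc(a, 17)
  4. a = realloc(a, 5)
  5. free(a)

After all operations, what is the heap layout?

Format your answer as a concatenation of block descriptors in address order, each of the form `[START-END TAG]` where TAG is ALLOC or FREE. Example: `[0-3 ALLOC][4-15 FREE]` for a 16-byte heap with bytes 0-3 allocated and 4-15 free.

Answer: [0-40 FREE]

Derivation:
Op 1: a = malloc(5) -> a = 0; heap: [0-4 ALLOC][5-40 FREE]
Op 2: a = realloc(a, 6) -> a = 0; heap: [0-5 ALLOC][6-40 FREE]
Op 3: a = realloc(a, 17) -> a = 0; heap: [0-16 ALLOC][17-40 FREE]
Op 4: a = realloc(a, 5) -> a = 0; heap: [0-4 ALLOC][5-40 FREE]
Op 5: free(a) -> (freed a); heap: [0-40 FREE]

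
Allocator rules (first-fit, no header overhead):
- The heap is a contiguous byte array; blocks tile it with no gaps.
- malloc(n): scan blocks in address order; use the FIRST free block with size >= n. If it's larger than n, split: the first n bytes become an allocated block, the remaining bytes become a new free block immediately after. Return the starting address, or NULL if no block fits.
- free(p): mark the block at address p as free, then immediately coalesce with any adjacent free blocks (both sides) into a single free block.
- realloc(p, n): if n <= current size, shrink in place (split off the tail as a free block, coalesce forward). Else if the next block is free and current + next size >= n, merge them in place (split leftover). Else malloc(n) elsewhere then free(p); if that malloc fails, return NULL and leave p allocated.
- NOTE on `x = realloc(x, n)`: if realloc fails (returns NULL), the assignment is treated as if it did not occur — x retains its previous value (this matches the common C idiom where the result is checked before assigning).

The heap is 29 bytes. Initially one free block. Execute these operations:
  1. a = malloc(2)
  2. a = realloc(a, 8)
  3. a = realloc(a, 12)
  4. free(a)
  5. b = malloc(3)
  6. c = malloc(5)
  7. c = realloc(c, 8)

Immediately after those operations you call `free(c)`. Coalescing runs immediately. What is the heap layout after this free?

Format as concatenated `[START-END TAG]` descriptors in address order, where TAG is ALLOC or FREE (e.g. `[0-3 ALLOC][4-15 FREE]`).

Answer: [0-2 ALLOC][3-28 FREE]

Derivation:
Op 1: a = malloc(2) -> a = 0; heap: [0-1 ALLOC][2-28 FREE]
Op 2: a = realloc(a, 8) -> a = 0; heap: [0-7 ALLOC][8-28 FREE]
Op 3: a = realloc(a, 12) -> a = 0; heap: [0-11 ALLOC][12-28 FREE]
Op 4: free(a) -> (freed a); heap: [0-28 FREE]
Op 5: b = malloc(3) -> b = 0; heap: [0-2 ALLOC][3-28 FREE]
Op 6: c = malloc(5) -> c = 3; heap: [0-2 ALLOC][3-7 ALLOC][8-28 FREE]
Op 7: c = realloc(c, 8) -> c = 3; heap: [0-2 ALLOC][3-10 ALLOC][11-28 FREE]
free(c): c = 3 -> block [3-10 ALLOC]; mark free, coalesce with adjacent free neighbors -> [0-2 ALLOC][3-28 FREE]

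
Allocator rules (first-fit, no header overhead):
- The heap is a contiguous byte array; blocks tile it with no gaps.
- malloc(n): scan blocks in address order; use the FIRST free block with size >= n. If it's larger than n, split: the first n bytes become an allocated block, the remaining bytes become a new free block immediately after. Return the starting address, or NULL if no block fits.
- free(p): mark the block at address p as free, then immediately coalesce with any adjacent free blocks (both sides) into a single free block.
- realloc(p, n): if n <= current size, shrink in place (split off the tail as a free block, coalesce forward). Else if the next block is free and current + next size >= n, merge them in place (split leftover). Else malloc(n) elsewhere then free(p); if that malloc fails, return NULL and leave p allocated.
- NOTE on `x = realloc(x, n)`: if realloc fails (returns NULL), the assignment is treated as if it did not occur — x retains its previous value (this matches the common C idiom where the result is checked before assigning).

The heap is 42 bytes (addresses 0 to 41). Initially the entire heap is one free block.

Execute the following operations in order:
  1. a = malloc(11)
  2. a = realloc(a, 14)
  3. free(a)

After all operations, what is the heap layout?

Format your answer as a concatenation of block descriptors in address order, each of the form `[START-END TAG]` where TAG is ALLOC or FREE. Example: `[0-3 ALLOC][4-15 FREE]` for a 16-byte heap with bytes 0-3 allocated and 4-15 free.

Op 1: a = malloc(11) -> a = 0; heap: [0-10 ALLOC][11-41 FREE]
Op 2: a = realloc(a, 14) -> a = 0; heap: [0-13 ALLOC][14-41 FREE]
Op 3: free(a) -> (freed a); heap: [0-41 FREE]

Answer: [0-41 FREE]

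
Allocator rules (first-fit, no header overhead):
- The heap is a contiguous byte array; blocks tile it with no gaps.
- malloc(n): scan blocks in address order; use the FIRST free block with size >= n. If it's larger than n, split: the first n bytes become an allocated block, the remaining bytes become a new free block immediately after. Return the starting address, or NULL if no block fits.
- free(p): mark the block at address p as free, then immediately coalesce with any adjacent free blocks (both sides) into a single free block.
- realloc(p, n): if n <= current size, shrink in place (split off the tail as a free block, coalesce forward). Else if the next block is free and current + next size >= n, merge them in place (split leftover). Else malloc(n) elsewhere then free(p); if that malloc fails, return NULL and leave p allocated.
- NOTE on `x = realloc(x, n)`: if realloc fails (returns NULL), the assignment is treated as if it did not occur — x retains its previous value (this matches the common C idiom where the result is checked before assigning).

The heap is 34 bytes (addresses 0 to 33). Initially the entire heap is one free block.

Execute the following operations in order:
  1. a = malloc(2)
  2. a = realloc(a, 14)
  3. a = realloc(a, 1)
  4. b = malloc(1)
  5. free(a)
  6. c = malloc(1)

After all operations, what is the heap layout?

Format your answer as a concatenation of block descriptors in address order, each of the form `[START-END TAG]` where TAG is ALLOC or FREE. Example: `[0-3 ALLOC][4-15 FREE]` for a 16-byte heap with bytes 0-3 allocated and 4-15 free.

Op 1: a = malloc(2) -> a = 0; heap: [0-1 ALLOC][2-33 FREE]
Op 2: a = realloc(a, 14) -> a = 0; heap: [0-13 ALLOC][14-33 FREE]
Op 3: a = realloc(a, 1) -> a = 0; heap: [0-0 ALLOC][1-33 FREE]
Op 4: b = malloc(1) -> b = 1; heap: [0-0 ALLOC][1-1 ALLOC][2-33 FREE]
Op 5: free(a) -> (freed a); heap: [0-0 FREE][1-1 ALLOC][2-33 FREE]
Op 6: c = malloc(1) -> c = 0; heap: [0-0 ALLOC][1-1 ALLOC][2-33 FREE]

Answer: [0-0 ALLOC][1-1 ALLOC][2-33 FREE]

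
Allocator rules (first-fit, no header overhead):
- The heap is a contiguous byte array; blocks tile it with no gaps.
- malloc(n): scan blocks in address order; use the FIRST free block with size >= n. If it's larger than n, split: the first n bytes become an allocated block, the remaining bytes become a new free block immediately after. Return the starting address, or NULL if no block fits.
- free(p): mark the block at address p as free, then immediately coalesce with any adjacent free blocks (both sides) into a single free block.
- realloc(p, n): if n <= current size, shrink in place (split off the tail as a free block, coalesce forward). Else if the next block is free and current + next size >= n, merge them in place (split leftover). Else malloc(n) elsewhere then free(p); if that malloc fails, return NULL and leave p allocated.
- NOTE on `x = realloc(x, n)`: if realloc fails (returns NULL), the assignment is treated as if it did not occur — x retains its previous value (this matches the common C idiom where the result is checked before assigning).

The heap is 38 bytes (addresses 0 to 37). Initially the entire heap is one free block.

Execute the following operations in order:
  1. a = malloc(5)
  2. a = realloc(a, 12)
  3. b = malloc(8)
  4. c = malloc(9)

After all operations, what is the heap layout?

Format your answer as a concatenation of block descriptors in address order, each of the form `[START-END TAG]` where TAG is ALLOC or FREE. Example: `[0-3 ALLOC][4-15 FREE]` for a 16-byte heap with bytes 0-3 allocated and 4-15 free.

Op 1: a = malloc(5) -> a = 0; heap: [0-4 ALLOC][5-37 FREE]
Op 2: a = realloc(a, 12) -> a = 0; heap: [0-11 ALLOC][12-37 FREE]
Op 3: b = malloc(8) -> b = 12; heap: [0-11 ALLOC][12-19 ALLOC][20-37 FREE]
Op 4: c = malloc(9) -> c = 20; heap: [0-11 ALLOC][12-19 ALLOC][20-28 ALLOC][29-37 FREE]

Answer: [0-11 ALLOC][12-19 ALLOC][20-28 ALLOC][29-37 FREE]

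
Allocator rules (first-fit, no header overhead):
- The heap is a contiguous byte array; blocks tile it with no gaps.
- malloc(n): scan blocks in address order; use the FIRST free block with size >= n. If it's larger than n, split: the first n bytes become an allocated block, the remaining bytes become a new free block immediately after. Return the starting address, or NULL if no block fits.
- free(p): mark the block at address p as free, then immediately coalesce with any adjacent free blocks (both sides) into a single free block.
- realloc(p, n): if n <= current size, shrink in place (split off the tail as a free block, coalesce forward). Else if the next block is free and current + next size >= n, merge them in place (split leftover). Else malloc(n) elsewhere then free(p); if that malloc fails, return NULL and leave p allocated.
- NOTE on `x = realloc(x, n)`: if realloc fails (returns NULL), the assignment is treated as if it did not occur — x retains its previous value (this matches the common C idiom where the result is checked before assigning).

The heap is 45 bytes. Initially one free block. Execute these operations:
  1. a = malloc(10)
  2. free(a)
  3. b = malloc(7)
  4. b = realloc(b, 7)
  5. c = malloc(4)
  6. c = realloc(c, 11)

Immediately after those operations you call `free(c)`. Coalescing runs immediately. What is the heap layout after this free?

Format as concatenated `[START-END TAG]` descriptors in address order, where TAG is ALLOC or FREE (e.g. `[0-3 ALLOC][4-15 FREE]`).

Op 1: a = malloc(10) -> a = 0; heap: [0-9 ALLOC][10-44 FREE]
Op 2: free(a) -> (freed a); heap: [0-44 FREE]
Op 3: b = malloc(7) -> b = 0; heap: [0-6 ALLOC][7-44 FREE]
Op 4: b = realloc(b, 7) -> b = 0; heap: [0-6 ALLOC][7-44 FREE]
Op 5: c = malloc(4) -> c = 7; heap: [0-6 ALLOC][7-10 ALLOC][11-44 FREE]
Op 6: c = realloc(c, 11) -> c = 7; heap: [0-6 ALLOC][7-17 ALLOC][18-44 FREE]
free(c): c = 7 -> block [7-17 ALLOC]; mark free, coalesce with adjacent free neighbors -> [0-6 ALLOC][7-44 FREE]

Answer: [0-6 ALLOC][7-44 FREE]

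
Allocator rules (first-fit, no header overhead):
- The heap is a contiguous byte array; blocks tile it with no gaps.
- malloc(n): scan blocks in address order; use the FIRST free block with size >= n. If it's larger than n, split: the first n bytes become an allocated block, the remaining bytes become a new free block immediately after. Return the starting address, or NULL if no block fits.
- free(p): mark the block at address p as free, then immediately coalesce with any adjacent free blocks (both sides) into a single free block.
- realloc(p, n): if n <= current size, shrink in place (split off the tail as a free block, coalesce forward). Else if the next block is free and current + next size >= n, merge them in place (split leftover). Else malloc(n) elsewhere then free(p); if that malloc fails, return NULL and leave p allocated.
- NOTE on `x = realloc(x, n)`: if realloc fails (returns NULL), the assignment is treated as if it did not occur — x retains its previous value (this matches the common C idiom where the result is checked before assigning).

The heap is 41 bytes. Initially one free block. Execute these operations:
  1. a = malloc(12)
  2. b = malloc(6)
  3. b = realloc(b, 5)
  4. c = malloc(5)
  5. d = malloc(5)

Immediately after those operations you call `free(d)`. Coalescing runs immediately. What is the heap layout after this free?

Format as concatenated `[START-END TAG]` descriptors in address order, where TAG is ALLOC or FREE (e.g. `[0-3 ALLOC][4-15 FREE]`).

Op 1: a = malloc(12) -> a = 0; heap: [0-11 ALLOC][12-40 FREE]
Op 2: b = malloc(6) -> b = 12; heap: [0-11 ALLOC][12-17 ALLOC][18-40 FREE]
Op 3: b = realloc(b, 5) -> b = 12; heap: [0-11 ALLOC][12-16 ALLOC][17-40 FREE]
Op 4: c = malloc(5) -> c = 17; heap: [0-11 ALLOC][12-16 ALLOC][17-21 ALLOC][22-40 FREE]
Op 5: d = malloc(5) -> d = 22; heap: [0-11 ALLOC][12-16 ALLOC][17-21 ALLOC][22-26 ALLOC][27-40 FREE]
free(d): d = 22 -> block [22-26 ALLOC]; mark free, coalesce with adjacent free neighbors -> [0-11 ALLOC][12-16 ALLOC][17-21 ALLOC][22-40 FREE]

Answer: [0-11 ALLOC][12-16 ALLOC][17-21 ALLOC][22-40 FREE]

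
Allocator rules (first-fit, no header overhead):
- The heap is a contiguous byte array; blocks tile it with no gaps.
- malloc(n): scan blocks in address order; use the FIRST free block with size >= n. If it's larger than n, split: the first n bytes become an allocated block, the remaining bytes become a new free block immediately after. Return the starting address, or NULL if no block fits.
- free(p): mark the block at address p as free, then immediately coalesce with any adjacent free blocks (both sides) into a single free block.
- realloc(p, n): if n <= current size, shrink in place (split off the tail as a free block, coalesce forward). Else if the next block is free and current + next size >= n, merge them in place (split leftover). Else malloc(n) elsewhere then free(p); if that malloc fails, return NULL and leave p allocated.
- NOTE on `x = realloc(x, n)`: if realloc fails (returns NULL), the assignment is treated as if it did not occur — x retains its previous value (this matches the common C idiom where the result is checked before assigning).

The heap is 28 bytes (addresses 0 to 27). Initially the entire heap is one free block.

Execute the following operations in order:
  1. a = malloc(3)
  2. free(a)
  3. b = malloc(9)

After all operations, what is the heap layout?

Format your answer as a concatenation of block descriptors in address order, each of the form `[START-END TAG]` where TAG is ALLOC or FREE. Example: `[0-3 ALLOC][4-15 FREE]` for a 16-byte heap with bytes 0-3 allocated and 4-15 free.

Answer: [0-8 ALLOC][9-27 FREE]

Derivation:
Op 1: a = malloc(3) -> a = 0; heap: [0-2 ALLOC][3-27 FREE]
Op 2: free(a) -> (freed a); heap: [0-27 FREE]
Op 3: b = malloc(9) -> b = 0; heap: [0-8 ALLOC][9-27 FREE]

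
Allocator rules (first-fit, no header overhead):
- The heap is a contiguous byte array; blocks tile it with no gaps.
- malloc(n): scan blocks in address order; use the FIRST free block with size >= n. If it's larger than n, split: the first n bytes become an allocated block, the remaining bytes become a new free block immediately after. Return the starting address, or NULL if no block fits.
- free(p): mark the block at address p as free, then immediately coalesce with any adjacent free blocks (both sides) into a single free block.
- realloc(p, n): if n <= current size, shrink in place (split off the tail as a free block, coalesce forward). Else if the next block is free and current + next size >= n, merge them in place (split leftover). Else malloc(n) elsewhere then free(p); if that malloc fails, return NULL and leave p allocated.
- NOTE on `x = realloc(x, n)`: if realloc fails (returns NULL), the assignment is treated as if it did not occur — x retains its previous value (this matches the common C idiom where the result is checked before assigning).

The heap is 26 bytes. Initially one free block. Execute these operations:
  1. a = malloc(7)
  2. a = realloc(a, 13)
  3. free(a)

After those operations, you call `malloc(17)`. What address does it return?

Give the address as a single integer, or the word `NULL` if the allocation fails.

Op 1: a = malloc(7) -> a = 0; heap: [0-6 ALLOC][7-25 FREE]
Op 2: a = realloc(a, 13) -> a = 0; heap: [0-12 ALLOC][13-25 FREE]
Op 3: free(a) -> (freed a); heap: [0-25 FREE]
malloc(17): first-fit scan over [0-25 FREE] -> 0

Answer: 0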